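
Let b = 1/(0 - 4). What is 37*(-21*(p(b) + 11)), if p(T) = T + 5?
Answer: -48951/4 ≈ -12238.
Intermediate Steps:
b = -¼ (b = 1/(-4) = -¼ ≈ -0.25000)
p(T) = 5 + T
37*(-21*(p(b) + 11)) = 37*(-21*((5 - ¼) + 11)) = 37*(-21*(19/4 + 11)) = 37*(-21*63/4) = 37*(-1323/4) = -48951/4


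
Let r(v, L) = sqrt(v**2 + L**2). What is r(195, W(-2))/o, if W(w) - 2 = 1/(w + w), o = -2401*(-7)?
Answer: sqrt(608449)/67228 ≈ 0.011603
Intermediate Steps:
o = 16807
W(w) = 2 + 1/(2*w) (W(w) = 2 + 1/(w + w) = 2 + 1/(2*w))
r(v, L) = sqrt(L**2 + v**2)
r(195, W(-2))/o = sqrt((2 + (1/2)/(-2))**2 + 195**2)/16807 = sqrt((2 + (1/2)*(-1/2))**2 + 38025)*(1/16807) = sqrt((2 - 1/4)**2 + 38025)*(1/16807) = sqrt((7/4)**2 + 38025)*(1/16807) = sqrt(49/16 + 38025)*(1/16807) = sqrt(608449/16)*(1/16807) = (sqrt(608449)/4)*(1/16807) = sqrt(608449)/67228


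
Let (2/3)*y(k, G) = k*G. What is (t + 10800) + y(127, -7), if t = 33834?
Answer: 86601/2 ≈ 43301.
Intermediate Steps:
y(k, G) = 3*G*k/2 (y(k, G) = 3*(k*G)/2 = 3*(G*k)/2 = 3*G*k/2)
(t + 10800) + y(127, -7) = (33834 + 10800) + (3/2)*(-7)*127 = 44634 - 2667/2 = 86601/2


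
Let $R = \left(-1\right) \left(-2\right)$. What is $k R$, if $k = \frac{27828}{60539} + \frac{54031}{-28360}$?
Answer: $- \frac{2481780629}{858443020} \approx -2.891$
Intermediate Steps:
$R = 2$
$k = - \frac{2481780629}{1716886040}$ ($k = 27828 \cdot \frac{1}{60539} + 54031 \left(- \frac{1}{28360}\right) = \frac{27828}{60539} - \frac{54031}{28360} = - \frac{2481780629}{1716886040} \approx -1.4455$)
$k R = \left(- \frac{2481780629}{1716886040}\right) 2 = - \frac{2481780629}{858443020}$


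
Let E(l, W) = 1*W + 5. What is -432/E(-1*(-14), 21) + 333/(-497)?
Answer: -111681/6461 ≈ -17.285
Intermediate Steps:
E(l, W) = 5 + W (E(l, W) = W + 5 = 5 + W)
-432/E(-1*(-14), 21) + 333/(-497) = -432/(5 + 21) + 333/(-497) = -432/26 + 333*(-1/497) = -432*1/26 - 333/497 = -216/13 - 333/497 = -111681/6461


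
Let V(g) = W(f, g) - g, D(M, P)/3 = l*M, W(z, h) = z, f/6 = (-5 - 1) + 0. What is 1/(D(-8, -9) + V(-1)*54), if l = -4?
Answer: -1/1794 ≈ -0.00055741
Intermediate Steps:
f = -36 (f = 6*((-5 - 1) + 0) = 6*(-6 + 0) = 6*(-6) = -36)
D(M, P) = -12*M (D(M, P) = 3*(-4*M) = -12*M)
V(g) = -36 - g
1/(D(-8, -9) + V(-1)*54) = 1/(-12*(-8) + (-36 - 1*(-1))*54) = 1/(96 + (-36 + 1)*54) = 1/(96 - 35*54) = 1/(96 - 1890) = 1/(-1794) = -1/1794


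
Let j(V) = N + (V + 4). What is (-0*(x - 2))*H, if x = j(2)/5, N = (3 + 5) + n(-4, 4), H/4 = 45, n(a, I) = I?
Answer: 0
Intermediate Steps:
H = 180 (H = 4*45 = 180)
N = 12 (N = (3 + 5) + 4 = 8 + 4 = 12)
j(V) = 16 + V (j(V) = 12 + (V + 4) = 12 + (4 + V) = 16 + V)
x = 18/5 (x = (16 + 2)/5 = 18*(1/5) = 18/5 ≈ 3.6000)
(-0*(x - 2))*H = -0*(18/5 - 2)*180 = -0*8/5*180 = -20*0*180 = 0*180 = 0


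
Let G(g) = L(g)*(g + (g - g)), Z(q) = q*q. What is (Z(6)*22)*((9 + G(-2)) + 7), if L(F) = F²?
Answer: 6336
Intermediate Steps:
Z(q) = q²
G(g) = g³ (G(g) = g²*(g + (g - g)) = g²*(g + 0) = g²*g = g³)
(Z(6)*22)*((9 + G(-2)) + 7) = (6²*22)*((9 + (-2)³) + 7) = (36*22)*((9 - 8) + 7) = 792*(1 + 7) = 792*8 = 6336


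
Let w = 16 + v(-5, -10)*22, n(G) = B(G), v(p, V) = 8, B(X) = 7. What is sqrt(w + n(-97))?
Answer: sqrt(199) ≈ 14.107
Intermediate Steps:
n(G) = 7
w = 192 (w = 16 + 8*22 = 16 + 176 = 192)
sqrt(w + n(-97)) = sqrt(192 + 7) = sqrt(199)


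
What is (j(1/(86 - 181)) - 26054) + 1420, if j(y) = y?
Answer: -2340231/95 ≈ -24634.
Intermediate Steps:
(j(1/(86 - 181)) - 26054) + 1420 = (1/(86 - 181) - 26054) + 1420 = (1/(-95) - 26054) + 1420 = (-1/95 - 26054) + 1420 = -2475131/95 + 1420 = -2340231/95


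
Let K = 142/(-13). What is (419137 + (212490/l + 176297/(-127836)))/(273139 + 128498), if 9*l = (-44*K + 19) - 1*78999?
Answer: 506253862521905/485146314509868 ≈ 1.0435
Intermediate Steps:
K = -142/13 (K = 142*(-1/13) = -142/13 ≈ -10.923)
l = -113388/13 (l = ((-44*(-142/13) + 19) - 1*78999)/9 = ((6248/13 + 19) - 78999)/9 = (6495/13 - 78999)/9 = (⅑)*(-1020492/13) = -113388/13 ≈ -8722.2)
(419137 + (212490/l + 176297/(-127836)))/(273139 + 128498) = (419137 + (212490/(-113388/13) + 176297/(-127836)))/(273139 + 128498) = (419137 + (212490*(-13/113388) + 176297*(-1/127836)))/401637 = (419137 + (-460395/18898 - 176297/127836))*(1/401637) = (419137 - 31093357963/1207922364)*(1/401637) = (506253862521905/1207922364)*(1/401637) = 506253862521905/485146314509868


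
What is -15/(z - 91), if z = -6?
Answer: 15/97 ≈ 0.15464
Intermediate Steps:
-15/(z - 91) = -15/(-6 - 91) = -15/(-97) = -15*(-1/97) = 15/97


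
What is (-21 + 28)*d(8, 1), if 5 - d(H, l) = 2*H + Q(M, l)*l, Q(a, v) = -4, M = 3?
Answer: -49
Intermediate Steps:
d(H, l) = 5 - 2*H + 4*l (d(H, l) = 5 - (2*H - 4*l) = 5 - (-4*l + 2*H) = 5 + (-2*H + 4*l) = 5 - 2*H + 4*l)
(-21 + 28)*d(8, 1) = (-21 + 28)*(5 - 2*8 + 4*1) = 7*(5 - 16 + 4) = 7*(-7) = -49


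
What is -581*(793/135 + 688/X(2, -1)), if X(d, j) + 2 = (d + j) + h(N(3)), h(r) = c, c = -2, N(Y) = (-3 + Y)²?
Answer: 17527027/135 ≈ 1.2983e+5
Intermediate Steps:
h(r) = -2
X(d, j) = -4 + d + j (X(d, j) = -2 + ((d + j) - 2) = -2 + (-2 + d + j) = -4 + d + j)
-581*(793/135 + 688/X(2, -1)) = -581*(793/135 + 688/(-4 + 2 - 1)) = -581*(793*(1/135) + 688/(-3)) = -581*(793/135 + 688*(-⅓)) = -581*(793/135 - 688/3) = -581*(-30167/135) = 17527027/135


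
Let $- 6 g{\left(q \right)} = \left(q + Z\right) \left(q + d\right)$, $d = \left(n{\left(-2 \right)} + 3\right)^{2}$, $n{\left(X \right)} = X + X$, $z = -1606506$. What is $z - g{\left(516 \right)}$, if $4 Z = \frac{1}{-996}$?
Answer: $- \frac{37339100293}{23904} \approx -1.562 \cdot 10^{6}$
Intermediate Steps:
$n{\left(X \right)} = 2 X$
$Z = - \frac{1}{3984}$ ($Z = \frac{1}{4 \left(-996\right)} = \frac{1}{4} \left(- \frac{1}{996}\right) = - \frac{1}{3984} \approx -0.000251$)
$d = 1$ ($d = \left(2 \left(-2\right) + 3\right)^{2} = \left(-4 + 3\right)^{2} = \left(-1\right)^{2} = 1$)
$g{\left(q \right)} = - \frac{\left(1 + q\right) \left(- \frac{1}{3984} + q\right)}{6}$ ($g{\left(q \right)} = - \frac{\left(q - \frac{1}{3984}\right) \left(q + 1\right)}{6} = - \frac{\left(- \frac{1}{3984} + q\right) \left(1 + q\right)}{6} = - \frac{\left(1 + q\right) \left(- \frac{1}{3984} + q\right)}{6}$)
$z - g{\left(516 \right)} = -1606506 - \left(\frac{1}{23904} - \frac{171269}{1992} - \frac{516^{2}}{6}\right) = -1606506 - \left(\frac{1}{23904} - \frac{171269}{1992} - 44376\right) = -1606506 - - \frac{1062819131}{23904} = -1606506 + \frac{1062819131}{23904} = - \frac{37339100293}{23904}$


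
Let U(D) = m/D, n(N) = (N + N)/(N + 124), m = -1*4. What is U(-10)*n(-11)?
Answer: -44/565 ≈ -0.077876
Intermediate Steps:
m = -4
n(N) = 2*N/(124 + N) (n(N) = (2*N)/(124 + N) = 2*N/(124 + N))
U(D) = -4/D
U(-10)*n(-11) = (-4/(-10))*(2*(-11)/(124 - 11)) = (-4*(-⅒))*(2*(-11)/113) = 2*(2*(-11)*(1/113))/5 = (⅖)*(-22/113) = -44/565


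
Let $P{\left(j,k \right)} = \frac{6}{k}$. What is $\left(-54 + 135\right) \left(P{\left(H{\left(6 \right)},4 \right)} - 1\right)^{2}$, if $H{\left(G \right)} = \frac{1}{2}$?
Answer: $\frac{81}{4} \approx 20.25$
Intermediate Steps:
$H{\left(G \right)} = \frac{1}{2}$
$\left(-54 + 135\right) \left(P{\left(H{\left(6 \right)},4 \right)} - 1\right)^{2} = \left(-54 + 135\right) \left(\frac{6}{4} - 1\right)^{2} = 81 \left(6 \cdot \frac{1}{4} - 1\right)^{2} = 81 \left(\frac{3}{2} - 1\right)^{2} = \frac{81}{4}$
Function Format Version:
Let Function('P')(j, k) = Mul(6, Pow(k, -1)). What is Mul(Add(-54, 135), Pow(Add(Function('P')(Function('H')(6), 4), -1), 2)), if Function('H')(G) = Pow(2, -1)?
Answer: Rational(81, 4) ≈ 20.250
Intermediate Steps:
Function('H')(G) = Rational(1, 2)
Mul(Add(-54, 135), Pow(Add(Function('P')(Function('H')(6), 4), -1), 2)) = Mul(Add(-54, 135), Pow(Add(Mul(6, Pow(4, -1)), -1), 2)) = Mul(81, Pow(Add(Mul(6, Rational(1, 4)), -1), 2)) = Mul(81, Pow(Add(Rational(3, 2), -1), 2)) = Mul(81, Pow(Rational(1, 2), 2)) = Mul(81, Rational(1, 4)) = Rational(81, 4)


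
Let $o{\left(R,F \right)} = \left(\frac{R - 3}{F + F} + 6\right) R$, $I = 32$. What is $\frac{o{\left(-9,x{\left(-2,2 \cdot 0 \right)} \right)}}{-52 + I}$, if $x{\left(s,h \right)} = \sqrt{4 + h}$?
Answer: $\frac{27}{20} \approx 1.35$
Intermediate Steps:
$o{\left(R,F \right)} = R \left(6 + \frac{-3 + R}{2 F}\right)$ ($o{\left(R,F \right)} = \left(\frac{-3 + R}{2 F} + 6\right) R = \left(6 + \frac{-3 + R}{2 F}\right) R = R \left(6 + \frac{-3 + R}{2 F}\right)$)
$\frac{o{\left(-9,x{\left(-2,2 \cdot 0 \right)} \right)}}{-52 + I} = \frac{\frac{1}{2} \left(-9\right) \frac{1}{\sqrt{4 + 2 \cdot 0}} \left(-3 - 9 + 12 \sqrt{4 + 2 \cdot 0}\right)}{-52 + 32} = \frac{\frac{1}{2} \left(-9\right) \frac{1}{\sqrt{4 + 0}} \left(-3 - 9 + 12 \sqrt{4 + 0}\right)}{-20} = \frac{1}{2} \left(-9\right) \frac{1}{\sqrt{4}} \left(-3 - 9 + 12 \sqrt{4}\right) \left(- \frac{1}{20}\right) = \frac{1}{2} \left(-9\right) \frac{1}{2} \left(-3 - 9 + 12 \cdot 2\right) \left(- \frac{1}{20}\right) = \frac{1}{2} \left(-9\right) \frac{1}{2} \left(-3 - 9 + 24\right) \left(- \frac{1}{20}\right) = \frac{1}{2} \left(-9\right) \frac{1}{2} \cdot 12 \left(- \frac{1}{20}\right) = \left(-27\right) \left(- \frac{1}{20}\right) = \frac{27}{20}$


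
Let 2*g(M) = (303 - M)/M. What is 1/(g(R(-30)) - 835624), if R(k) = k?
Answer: -20/16712591 ≈ -1.1967e-6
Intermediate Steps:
g(M) = (303 - M)/(2*M) (g(M) = ((303 - M)/M)/2 = (303 - M)/(2*M))
1/(g(R(-30)) - 835624) = 1/((½)*(303 - 1*(-30))/(-30) - 835624) = 1/((½)*(-1/30)*(303 + 30) - 835624) = 1/((½)*(-1/30)*333 - 835624) = 1/(-111/20 - 835624) = 1/(-16712591/20) = -20/16712591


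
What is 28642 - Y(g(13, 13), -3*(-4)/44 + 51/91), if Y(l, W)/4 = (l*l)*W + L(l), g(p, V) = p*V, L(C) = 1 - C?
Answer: -5072014/77 ≈ -65870.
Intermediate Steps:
g(p, V) = V*p
Y(l, W) = 4 - 4*l + 4*W*l² (Y(l, W) = 4*((l*l)*W + (1 - l)) = 4*(l²*W + (1 - l)) = 4*(W*l² + (1 - l)) = 4*(1 - l + W*l²) = 4 - 4*l + 4*W*l²)
28642 - Y(g(13, 13), -3*(-4)/44 + 51/91) = 28642 - (4 - 52*13 + 4*(-3*(-4)/44 + 51/91)*(13*13)²) = 28642 - (4 - 4*169 + 4*(12*(1/44) + 51*(1/91))*169²) = 28642 - (4 - 676 + 4*(3/11 + 51/91)*28561) = 28642 - (4 - 676 + 4*(834/1001)*28561) = 28642 - (4 - 676 + 7329192/77) = 28642 - 1*7277448/77 = 28642 - 7277448/77 = -5072014/77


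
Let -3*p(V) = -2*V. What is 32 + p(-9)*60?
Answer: -328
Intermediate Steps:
p(V) = 2*V/3 (p(V) = -(-2)*V/3 = 2*V/3)
32 + p(-9)*60 = 32 + ((⅔)*(-9))*60 = 32 - 6*60 = 32 - 360 = -328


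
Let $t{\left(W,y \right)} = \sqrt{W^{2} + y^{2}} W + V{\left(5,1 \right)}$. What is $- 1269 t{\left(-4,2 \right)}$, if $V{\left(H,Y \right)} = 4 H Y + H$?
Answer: $-31725 + 10152 \sqrt{5} \approx -9024.4$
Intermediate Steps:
$V{\left(H,Y \right)} = H + 4 H Y$ ($V{\left(H,Y \right)} = 4 H Y + H = H + 4 H Y$)
$t{\left(W,y \right)} = 25 + W \sqrt{W^{2} + y^{2}}$ ($t{\left(W,y \right)} = \sqrt{W^{2} + y^{2}} W + 5 \left(1 + 4 \cdot 1\right) = W \sqrt{W^{2} + y^{2}} + 5 \left(1 + 4\right) = W \sqrt{W^{2} + y^{2}} + 5 \cdot 5 = W \sqrt{W^{2} + y^{2}} + 25 = 25 + W \sqrt{W^{2} + y^{2}}$)
$- 1269 t{\left(-4,2 \right)} = - 1269 \left(25 - 4 \sqrt{\left(-4\right)^{2} + 2^{2}}\right) = - 1269 \left(25 - 4 \sqrt{16 + 4}\right) = - 1269 \left(25 - 4 \sqrt{20}\right) = - 1269 \left(25 - 4 \cdot 2 \sqrt{5}\right) = - 1269 \left(25 - 8 \sqrt{5}\right) = -31725 + 10152 \sqrt{5}$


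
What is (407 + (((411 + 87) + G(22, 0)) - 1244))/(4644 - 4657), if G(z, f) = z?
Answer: 317/13 ≈ 24.385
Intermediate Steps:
(407 + (((411 + 87) + G(22, 0)) - 1244))/(4644 - 4657) = (407 + (((411 + 87) + 22) - 1244))/(4644 - 4657) = (407 + ((498 + 22) - 1244))/(-13) = (407 + (520 - 1244))*(-1/13) = (407 - 724)*(-1/13) = -317*(-1/13) = 317/13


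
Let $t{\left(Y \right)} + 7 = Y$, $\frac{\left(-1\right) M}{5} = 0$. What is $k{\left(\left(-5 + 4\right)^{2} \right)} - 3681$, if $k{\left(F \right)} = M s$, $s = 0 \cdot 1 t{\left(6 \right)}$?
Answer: $-3681$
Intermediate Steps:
$M = 0$ ($M = \left(-5\right) 0 = 0$)
$t{\left(Y \right)} = -7 + Y$
$s = 0$ ($s = 0 \cdot 1 \left(-7 + 6\right) = 0 \left(-1\right) = 0$)
$k{\left(F \right)} = 0$ ($k{\left(F \right)} = 0 \cdot 0 = 0$)
$k{\left(\left(-5 + 4\right)^{2} \right)} - 3681 = 0 - 3681 = -3681$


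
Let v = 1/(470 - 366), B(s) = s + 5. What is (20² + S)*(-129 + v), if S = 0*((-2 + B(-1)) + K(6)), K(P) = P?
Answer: -670750/13 ≈ -51596.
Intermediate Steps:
B(s) = 5 + s
v = 1/104 ≈ 0.0096154
S = 0 (S = 0*((-2 + (5 - 1)) + 6) = 0*((-2 + 4) + 6) = 0*(2 + 6) = 0*8 = 0)
(20² + S)*(-129 + v) = (20² + 0)*(-129 + 1/104) = (400 + 0)*(-13415/104) = 400*(-13415/104) = -670750/13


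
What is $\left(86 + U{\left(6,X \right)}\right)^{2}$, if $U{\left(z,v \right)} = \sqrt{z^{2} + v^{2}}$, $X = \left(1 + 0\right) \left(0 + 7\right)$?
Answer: $\left(86 + \sqrt{85}\right)^{2} \approx 9066.8$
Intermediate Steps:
$X = 7$ ($X = 1 \cdot 7 = 7$)
$U{\left(z,v \right)} = \sqrt{v^{2} + z^{2}}$
$\left(86 + U{\left(6,X \right)}\right)^{2} = \left(86 + \sqrt{7^{2} + 6^{2}}\right)^{2} = \left(86 + \sqrt{49 + 36}\right)^{2} = \left(86 + \sqrt{85}\right)^{2}$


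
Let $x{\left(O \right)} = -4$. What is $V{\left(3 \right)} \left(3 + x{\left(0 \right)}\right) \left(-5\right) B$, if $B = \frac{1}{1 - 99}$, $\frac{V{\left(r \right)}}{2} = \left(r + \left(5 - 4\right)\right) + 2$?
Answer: $- \frac{30}{49} \approx -0.61224$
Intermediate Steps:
$V{\left(r \right)} = 6 + 2 r$ ($V{\left(r \right)} = 2 \left(\left(r + \left(5 - 4\right)\right) + 2\right) = 2 \left(\left(r + 1\right) + 2\right) = 2 \left(\left(1 + r\right) + 2\right) = 2 \left(3 + r\right) = 6 + 2 r$)
$B = - \frac{1}{98}$ ($B = \frac{1}{-98} = - \frac{1}{98} \approx -0.010204$)
$V{\left(3 \right)} \left(3 + x{\left(0 \right)}\right) \left(-5\right) B = \left(6 + 2 \cdot 3\right) \left(3 - 4\right) \left(-5\right) \left(- \frac{1}{98}\right) = \left(6 + 6\right) \left(\left(-1\right) \left(-5\right)\right) \left(- \frac{1}{98}\right) = 12 \cdot 5 \left(- \frac{1}{98}\right) = 60 \left(- \frac{1}{98}\right) = - \frac{30}{49}$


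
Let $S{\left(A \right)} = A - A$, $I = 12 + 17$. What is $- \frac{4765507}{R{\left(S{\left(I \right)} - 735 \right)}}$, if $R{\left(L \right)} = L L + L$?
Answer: $- \frac{4765507}{539490} \approx -8.8334$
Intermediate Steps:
$I = 29$
$S{\left(A \right)} = 0$
$R{\left(L \right)} = L + L^{2}$ ($R{\left(L \right)} = L^{2} + L = L + L^{2}$)
$- \frac{4765507}{R{\left(S{\left(I \right)} - 735 \right)}} = - \frac{4765507}{\left(0 - 735\right) \left(1 + \left(0 - 735\right)\right)} = - \frac{4765507}{\left(-735\right) \left(1 - 735\right)} = - \frac{4765507}{\left(-735\right) \left(-734\right)} = - \frac{4765507}{539490}$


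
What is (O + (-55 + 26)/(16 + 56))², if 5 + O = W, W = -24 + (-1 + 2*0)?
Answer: 4791721/5184 ≈ 924.33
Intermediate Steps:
W = -25 (W = -24 + (-1 + 0) = -24 - 1 = -25)
O = -30 (O = -5 - 25 = -30)
(O + (-55 + 26)/(16 + 56))² = (-30 + (-55 + 26)/(16 + 56))² = (-30 - 29/72)² = (-2189/72)² = 4791721/5184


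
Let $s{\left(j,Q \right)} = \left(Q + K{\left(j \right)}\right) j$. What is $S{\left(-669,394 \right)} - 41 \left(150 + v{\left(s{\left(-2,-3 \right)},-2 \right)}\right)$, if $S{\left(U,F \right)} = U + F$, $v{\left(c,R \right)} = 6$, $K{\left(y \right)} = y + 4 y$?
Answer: $-6671$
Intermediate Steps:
$K{\left(y \right)} = 5 y$
$s{\left(j,Q \right)} = j \left(Q + 5 j\right)$ ($s{\left(j,Q \right)} = \left(Q + 5 j\right) j = j \left(Q + 5 j\right)$)
$S{\left(U,F \right)} = F + U$
$S{\left(-669,394 \right)} - 41 \left(150 + v{\left(s{\left(-2,-3 \right)},-2 \right)}\right) = \left(394 - 669\right) - 41 \left(150 + 6\right) = -275 - 6396 = -6671$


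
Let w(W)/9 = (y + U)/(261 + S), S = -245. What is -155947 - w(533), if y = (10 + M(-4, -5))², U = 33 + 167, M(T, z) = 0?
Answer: -624463/4 ≈ -1.5612e+5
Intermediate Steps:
U = 200
y = 100 (y = (10 + 0)² = 10² = 100)
w(W) = 675/4 (w(W) = 9*((100 + 200)/(261 - 245)) = 9*(300/16) = 9*(300*(1/16)) = 9*(75/4) = 675/4)
-155947 - w(533) = -155947 - 1*675/4 = -155947 - 675/4 = -624463/4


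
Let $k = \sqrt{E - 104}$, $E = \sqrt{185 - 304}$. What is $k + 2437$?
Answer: $2437 + \sqrt{-104 + i \sqrt{119}} \approx 2437.5 + 10.212 i$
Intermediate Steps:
$E = i \sqrt{119}$ ($E = \sqrt{185 - 304} = \sqrt{-119} = i \sqrt{119} \approx 10.909 i$)
$k = \sqrt{-104 + i \sqrt{119}}$ ($k = \sqrt{i \sqrt{119} - 104} = \sqrt{-104 + i \sqrt{119}} \approx 0.53411 + 10.212 i$)
$k + 2437 = \sqrt{-104 + i \sqrt{119}} + 2437 = 2437 + \sqrt{-104 + i \sqrt{119}}$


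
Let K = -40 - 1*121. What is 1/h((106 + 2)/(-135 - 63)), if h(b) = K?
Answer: -1/161 ≈ -0.0062112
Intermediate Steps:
K = -161 (K = -40 - 121 = -161)
h(b) = -161
1/h((106 + 2)/(-135 - 63)) = 1/(-161) = -1/161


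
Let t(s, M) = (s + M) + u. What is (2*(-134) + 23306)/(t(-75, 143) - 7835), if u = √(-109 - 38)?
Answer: -29822691/10054406 - 80633*I*√3/30163218 ≈ -2.9661 - 0.0046302*I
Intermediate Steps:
u = 7*I*√3 (u = √(-147) = 7*I*√3 ≈ 12.124*I)
t(s, M) = M + s + 7*I*√3 (t(s, M) = (s + M) + 7*I*√3 = (M + s) + 7*I*√3 = M + s + 7*I*√3)
(2*(-134) + 23306)/(t(-75, 143) - 7835) = (2*(-134) + 23306)/((143 - 75 + 7*I*√3) - 7835) = (-268 + 23306)/((68 + 7*I*√3) - 7835) = 23038/(-7767 + 7*I*√3)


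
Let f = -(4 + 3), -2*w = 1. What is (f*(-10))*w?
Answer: -35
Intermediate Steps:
w = -1/2 (w = -1/2*1 = -1/2 ≈ -0.50000)
f = -7 (f = -1*7 = -7)
(f*(-10))*w = -7*(-10)*(-1/2) = 70*(-1/2) = -35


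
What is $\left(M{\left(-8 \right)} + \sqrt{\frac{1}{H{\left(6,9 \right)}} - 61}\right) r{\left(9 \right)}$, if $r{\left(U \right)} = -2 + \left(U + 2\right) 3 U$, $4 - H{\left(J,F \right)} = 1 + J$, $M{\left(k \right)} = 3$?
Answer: $885 + \frac{590 i \sqrt{138}}{3} \approx 885.0 + 2310.3 i$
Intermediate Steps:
$H{\left(J,F \right)} = 3 - J$ ($H{\left(J,F \right)} = 4 - \left(1 + J\right) = 3 - J$)
$r{\left(U \right)} = -2 + U \left(6 + 3 U\right)$ ($r{\left(U \right)} = -2 + \left(2 + U\right) 3 U = -2 + \left(6 + 3 U\right) U = -2 + U \left(6 + 3 U\right)$)
$\left(M{\left(-8 \right)} + \sqrt{\frac{1}{H{\left(6,9 \right)}} - 61}\right) r{\left(9 \right)} = \left(3 + \sqrt{\frac{1}{3 - 6} - 61}\right) \left(-2 + 3 \cdot 9^{2} + 6 \cdot 9\right) = \left(3 + \sqrt{\frac{1}{3 - 6} - 61}\right) \left(-2 + 3 \cdot 81 + 54\right) = \left(3 + \sqrt{\frac{1}{-3} - 61}\right) \left(-2 + 243 + 54\right) = \left(3 + \sqrt{- \frac{1}{3} - 61}\right) 295 = \left(3 + \sqrt{- \frac{184}{3}}\right) 295 = \left(3 + \frac{2 i \sqrt{138}}{3}\right) 295 = 885 + \frac{590 i \sqrt{138}}{3}$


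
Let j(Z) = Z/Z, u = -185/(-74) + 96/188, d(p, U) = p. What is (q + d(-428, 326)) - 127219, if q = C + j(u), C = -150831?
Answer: -278477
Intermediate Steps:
u = 283/94 (u = -185*(-1/74) + 96*(1/188) = 5/2 + 24/47 = 283/94 ≈ 3.0106)
j(Z) = 1
q = -150830 (q = -150831 + 1 = -150830)
(q + d(-428, 326)) - 127219 = (-150830 - 428) - 127219 = -151258 - 127219 = -278477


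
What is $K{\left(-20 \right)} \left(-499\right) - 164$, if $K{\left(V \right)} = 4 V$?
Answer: $39756$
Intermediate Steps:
$K{\left(-20 \right)} \left(-499\right) - 164 = 4 \left(-20\right) \left(-499\right) - 164 = \left(-80\right) \left(-499\right) - 164 = 39920 - 164 = 39756$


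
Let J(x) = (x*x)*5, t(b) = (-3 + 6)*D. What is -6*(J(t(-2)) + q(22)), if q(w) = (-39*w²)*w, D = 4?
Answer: 2487312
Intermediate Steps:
t(b) = 12 (t(b) = (-3 + 6)*4 = 3*4 = 12)
q(w) = -39*w³
J(x) = 5*x² (J(x) = x²*5 = 5*x²)
-6*(J(t(-2)) + q(22)) = -6*(5*12² - 39*22³) = -6*(5*144 - 39*10648) = -6*(720 - 415272) = -6*(-414552) = 2487312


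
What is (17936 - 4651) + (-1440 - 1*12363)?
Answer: -518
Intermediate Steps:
(17936 - 4651) + (-1440 - 1*12363) = 13285 + (-1440 - 12363) = 13285 - 13803 = -518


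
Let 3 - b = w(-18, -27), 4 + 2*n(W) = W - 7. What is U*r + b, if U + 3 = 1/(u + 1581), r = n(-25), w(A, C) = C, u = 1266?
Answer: 79710/949 ≈ 83.994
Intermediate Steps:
n(W) = -11/2 + W/2 (n(W) = -2 + (W - 7)/2 = -2 + (-7 + W)/2 = -2 + (-7/2 + W/2) = -11/2 + W/2)
r = -18 (r = -11/2 + (½)*(-25) = -11/2 - 25/2 = -18)
b = 30 (b = 3 - 1*(-27) = 3 + 27 = 30)
U = -8540/2847 (U = -3 + 1/(1266 + 1581) = -3 + 1/2847 = -8540/2847 ≈ -2.9996)
U*r + b = -8540/2847*(-18) + 30 = 51240/949 + 30 = 79710/949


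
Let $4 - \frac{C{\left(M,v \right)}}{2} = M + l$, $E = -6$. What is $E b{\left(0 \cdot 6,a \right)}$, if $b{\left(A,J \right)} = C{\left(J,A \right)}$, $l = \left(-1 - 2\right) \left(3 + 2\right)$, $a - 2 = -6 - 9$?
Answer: $-384$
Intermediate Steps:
$a = -13$ ($a = 2 - 15 = -13$)
$l = -15$ ($l = \left(-3\right) 5 = -15$)
$C{\left(M,v \right)} = 38 - 2 M$ ($C{\left(M,v \right)} = 8 - 2 \left(M - 15\right) = 8 - 2 \left(-15 + M\right) = 8 - \left(-30 + 2 M\right) = 38 - 2 M$)
$b{\left(A,J \right)} = 38 - 2 J$
$E b{\left(0 \cdot 6,a \right)} = - 6 \left(38 - -26\right) = - 6 \left(38 + 26\right) = \left(-6\right) 64 = -384$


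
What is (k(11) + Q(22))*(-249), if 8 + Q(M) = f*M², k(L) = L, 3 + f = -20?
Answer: 2771121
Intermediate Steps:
f = -23 (f = -3 - 20 = -23)
Q(M) = -8 - 23*M²
(k(11) + Q(22))*(-249) = (11 + (-8 - 23*22²))*(-249) = (11 + (-8 - 23*484))*(-249) = (11 + (-8 - 11132))*(-249) = (11 - 11140)*(-249) = -11129*(-249) = 2771121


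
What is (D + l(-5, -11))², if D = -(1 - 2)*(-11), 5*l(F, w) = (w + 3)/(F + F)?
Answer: 73441/625 ≈ 117.51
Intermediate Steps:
l(F, w) = (3 + w)/(10*F) (l(F, w) = ((w + 3)/(F + F))/5 = ((3 + w)/((2*F)))/5 = ((3 + w)*(1/(2*F)))/5 = ((3 + w)/(2*F))/5 = (3 + w)/(10*F))
D = -11 (D = -1*(-1)*(-11) = 1*(-11) = -11)
(D + l(-5, -11))² = (-11 + (⅒)*(3 - 11)/(-5))² = (-11 + (⅒)*(-⅕)*(-8))² = (-11 + 4/25)² = (-271/25)² = 73441/625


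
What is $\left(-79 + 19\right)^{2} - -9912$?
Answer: $13512$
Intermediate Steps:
$\left(-79 + 19\right)^{2} - -9912 = \left(-60\right)^{2} + 9912 = 3600 + 9912 = 13512$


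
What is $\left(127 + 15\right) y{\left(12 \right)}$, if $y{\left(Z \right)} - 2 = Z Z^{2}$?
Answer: $245660$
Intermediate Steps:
$y{\left(Z \right)} = 2 + Z^{3}$ ($y{\left(Z \right)} = 2 + Z Z^{2} = 2 + Z^{3}$)
$\left(127 + 15\right) y{\left(12 \right)} = \left(127 + 15\right) \left(2 + 12^{3}\right) = 142 \left(2 + 1728\right) = 142 \cdot 1730 = 245660$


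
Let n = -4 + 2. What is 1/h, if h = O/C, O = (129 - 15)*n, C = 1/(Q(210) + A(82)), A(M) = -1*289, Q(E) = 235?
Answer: 1/12312 ≈ 8.1222e-5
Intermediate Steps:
n = -2
A(M) = -289
C = -1/54 (C = 1/(235 - 289) = 1/(-54) = -1/54 ≈ -0.018519)
O = -228 (O = (129 - 15)*(-2) = 114*(-2) = -228)
h = 12312 (h = -228/(-1/54) = -228*(-54) = 12312)
1/h = 1/12312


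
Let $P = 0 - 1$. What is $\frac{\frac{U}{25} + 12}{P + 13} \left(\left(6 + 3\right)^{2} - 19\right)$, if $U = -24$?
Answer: $\frac{1426}{25} \approx 57.04$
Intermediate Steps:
$P = -1$ ($P = 0 - 1 = -1$)
$\frac{\frac{U}{25} + 12}{P + 13} \left(\left(6 + 3\right)^{2} - 19\right) = \frac{- \frac{24}{25} + 12}{-1 + 13} \left(\left(6 + 3\right)^{2} - 19\right) = \frac{\left(-24\right) \frac{1}{25} + 12}{12} \left(9^{2} - 19\right) = \left(- \frac{24}{25} + 12\right) \frac{1}{12} \left(81 - 19\right) = \frac{276}{25} \cdot \frac{1}{12} \cdot 62 = \frac{23}{25} \cdot 62 = \frac{1426}{25}$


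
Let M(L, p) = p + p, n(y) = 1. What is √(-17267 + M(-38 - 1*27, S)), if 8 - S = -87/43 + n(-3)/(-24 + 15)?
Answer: I*√287002855/129 ≈ 131.33*I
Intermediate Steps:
S = 3922/387 (S = 8 - (-87/43 + 1/(-24 + 15)) = 8 - (-87*1/43 + 1/(-9)) = 8 - (-87/43 + 1*(-⅑)) = 8 - (-87/43 - ⅑) = 8 - 1*(-826/387) = 8 + 826/387 = 3922/387 ≈ 10.134)
M(L, p) = 2*p
√(-17267 + M(-38 - 1*27, S)) = √(-17267 + 2*(3922/387)) = √(-17267 + 7844/387) = √(-6674485/387) = I*√287002855/129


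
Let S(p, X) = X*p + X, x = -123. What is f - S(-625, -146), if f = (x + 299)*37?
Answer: -84592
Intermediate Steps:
S(p, X) = X + X*p
f = 6512 (f = (-123 + 299)*37 = 176*37 = 6512)
f - S(-625, -146) = 6512 - (-146)*(1 - 625) = 6512 - (-146)*(-624) = 6512 - 1*91104 = 6512 - 91104 = -84592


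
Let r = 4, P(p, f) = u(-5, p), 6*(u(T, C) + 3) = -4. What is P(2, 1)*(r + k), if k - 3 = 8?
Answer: -55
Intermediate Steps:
u(T, C) = -11/3 (u(T, C) = -3 + (⅙)*(-4) = -3 - ⅔ = -11/3)
k = 11 (k = 3 + 8 = 11)
P(p, f) = -11/3
P(2, 1)*(r + k) = -11*(4 + 11)/3 = -11/3*15 = -55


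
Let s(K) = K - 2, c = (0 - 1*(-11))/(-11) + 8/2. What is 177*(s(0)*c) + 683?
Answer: -379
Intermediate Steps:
c = 3 (c = (0 + 11)*(-1/11) + 8*(½) = 11*(-1/11) + 4 = -1 + 4 = 3)
s(K) = -2 + K
177*(s(0)*c) + 683 = 177*((-2 + 0)*3) + 683 = 177*(-2*3) + 683 = 177*(-6) + 683 = -1062 + 683 = -379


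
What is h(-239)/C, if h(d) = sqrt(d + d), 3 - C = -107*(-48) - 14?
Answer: -I*sqrt(478)/5119 ≈ -0.004271*I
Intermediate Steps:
C = -5119 (C = 3 - (-107*(-48) - 14) = 3 - (5136 - 14) = 3 - 1*5122 = 3 - 5122 = -5119)
h(d) = sqrt(2)*sqrt(d) (h(d) = sqrt(2*d) = sqrt(2)*sqrt(d))
h(-239)/C = (sqrt(2)*sqrt(-239))/(-5119) = (sqrt(2)*(I*sqrt(239)))*(-1/5119) = (I*sqrt(478))*(-1/5119) = -I*sqrt(478)/5119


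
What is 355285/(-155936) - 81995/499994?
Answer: -786885705/322177952 ≈ -2.4424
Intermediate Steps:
355285/(-155936) - 81995/499994 = 355285*(-1/155936) - 81995*1/499994 = -355285/155936 - 81995/499994 = -786885705/322177952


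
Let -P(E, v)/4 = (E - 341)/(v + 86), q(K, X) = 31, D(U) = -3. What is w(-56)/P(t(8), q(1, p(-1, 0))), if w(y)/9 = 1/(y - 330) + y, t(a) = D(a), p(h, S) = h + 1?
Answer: -22762701/531136 ≈ -42.857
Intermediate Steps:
p(h, S) = 1 + h
t(a) = -3
P(E, v) = -4*(-341 + E)/(86 + v) (P(E, v) = -4*(E - 341)/(v + 86) = -4*(-341 + E)/(86 + v))
w(y) = 9*y + 9/(-330 + y) (w(y) = 9*(1/(y - 330) + y) = 9*(1/(-330 + y) + y) = 9*(y + 1/(-330 + y)) = 9*y + 9/(-330 + y))
w(-56)/P(t(8), q(1, p(-1, 0))) = (9*(1 + (-56)² - 330*(-56))/(-330 - 56))/((4*(341 - 1*(-3))/(86 + 31))) = (9*(1 + 3136 + 18480)/(-386))/((4*(341 + 3)/117)) = (9*(-1/386)*21617)/((4*(1/117)*344)) = -194553/(386*1376/117) = -194553/386*117/1376 = -22762701/531136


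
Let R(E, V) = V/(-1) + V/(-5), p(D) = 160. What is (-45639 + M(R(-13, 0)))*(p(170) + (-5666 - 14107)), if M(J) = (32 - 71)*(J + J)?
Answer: 895117707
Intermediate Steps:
R(E, V) = -6*V/5 (R(E, V) = V*(-1) + V*(-1/5) = -V - V/5 = -6*V/5)
M(J) = -78*J
(-45639 + M(R(-13, 0)))*(p(170) + (-5666 - 14107)) = (-45639 - (-468)*0/5)*(160 + (-5666 - 14107)) = (-45639 - 78*0)*(160 - 19773) = (-45639 + 0)*(-19613) = -45639*(-19613) = 895117707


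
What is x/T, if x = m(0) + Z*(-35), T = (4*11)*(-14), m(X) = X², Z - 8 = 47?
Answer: 25/8 ≈ 3.1250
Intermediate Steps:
Z = 55 (Z = 8 + 47 = 55)
T = -616 (T = 44*(-14) = -616)
x = -1925 (x = 0² + 55*(-35) = 0 - 1925 = -1925)
x/T = -1925/(-616) = -1925*(-1/616) = 25/8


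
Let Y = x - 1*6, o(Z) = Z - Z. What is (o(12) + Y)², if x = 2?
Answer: 16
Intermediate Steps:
o(Z) = 0
Y = -4 (Y = 2 - 1*6 = 2 - 6 = -4)
(o(12) + Y)² = (0 - 4)² = (-4)² = 16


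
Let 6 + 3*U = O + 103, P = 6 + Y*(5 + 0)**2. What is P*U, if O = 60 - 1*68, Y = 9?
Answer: 6853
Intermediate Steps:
O = -8 (O = 60 - 68 = -8)
P = 231 (P = 6 + 9*(5 + 0)**2 = 6 + 9*5**2 = 6 + 9*25 = 6 + 225 = 231)
U = 89/3 (U = -2 + (-8 + 103)/3 = -2 + (1/3)*95 = -2 + 95/3 = 89/3 ≈ 29.667)
P*U = 231*(89/3) = 6853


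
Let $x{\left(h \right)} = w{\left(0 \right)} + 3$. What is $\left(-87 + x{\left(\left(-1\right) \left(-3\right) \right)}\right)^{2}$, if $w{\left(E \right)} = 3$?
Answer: $6561$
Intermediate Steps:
$x{\left(h \right)} = 6$ ($x{\left(h \right)} = 3 + 3 = 6$)
$\left(-87 + x{\left(\left(-1\right) \left(-3\right) \right)}\right)^{2} = \left(-87 + 6\right)^{2} = \left(-81\right)^{2} = 6561$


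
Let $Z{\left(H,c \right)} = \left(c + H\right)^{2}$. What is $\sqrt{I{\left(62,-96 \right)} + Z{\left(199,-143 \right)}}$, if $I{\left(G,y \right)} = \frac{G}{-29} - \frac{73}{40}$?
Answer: $\frac{\sqrt{1053617270}}{580} \approx 55.965$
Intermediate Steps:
$Z{\left(H,c \right)} = \left(H + c\right)^{2}$
$I{\left(G,y \right)} = - \frac{73}{40} - \frac{G}{29}$ ($I{\left(G,y \right)} = G \left(- \frac{1}{29}\right) - \frac{73}{40} = - \frac{G}{29} - \frac{73}{40} = - \frac{73}{40} - \frac{G}{29}$)
$\sqrt{I{\left(62,-96 \right)} + Z{\left(199,-143 \right)}} = \sqrt{\left(- \frac{73}{40} - \frac{62}{29}\right) + \left(199 - 143\right)^{2}} = \sqrt{\left(- \frac{73}{40} - \frac{62}{29}\right) + 56^{2}} = \sqrt{- \frac{4597}{1160} + 3136} = \sqrt{\frac{3633163}{1160}} = \frac{\sqrt{1053617270}}{580}$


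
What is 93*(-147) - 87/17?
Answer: -232494/17 ≈ -13676.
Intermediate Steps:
93*(-147) - 87/17 = -13671 - 87*1/17 = -13671 - 87/17 = -232494/17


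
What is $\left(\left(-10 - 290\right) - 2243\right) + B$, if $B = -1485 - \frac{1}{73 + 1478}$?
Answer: $- \frac{6247429}{1551} \approx -4028.0$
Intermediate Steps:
$B = - \frac{2303236}{1551}$ ($B = -1485 - \frac{1}{1551} = - \frac{2303236}{1551} \approx -1485.0$)
$\left(\left(-10 - 290\right) - 2243\right) + B = \left(\left(-10 - 290\right) - 2243\right) - \frac{2303236}{1551} = \left(-300 - 2243\right) - \frac{2303236}{1551} = -2543 - \frac{2303236}{1551} = - \frac{6247429}{1551}$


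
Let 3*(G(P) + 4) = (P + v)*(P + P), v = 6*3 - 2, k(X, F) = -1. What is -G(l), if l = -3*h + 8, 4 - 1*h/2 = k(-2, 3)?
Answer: -84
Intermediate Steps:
h = 10 (h = 8 - 2*(-1) = 8 + 2 = 10)
v = 16 (v = 18 - 2 = 16)
l = -22 (l = -3*10 + 8 = -30 + 8 = -22)
G(P) = -4 + 2*P*(16 + P)/3 (G(P) = -4 + ((P + 16)*(P + P))/3 = -4 + ((16 + P)*(2*P))/3 = -4 + (2*P*(16 + P))/3 = -4 + 2*P*(16 + P)/3)
-G(l) = -(-4 + (⅔)*(-22)² + (32/3)*(-22)) = -(-4 + (⅔)*484 - 704/3) = -(-4 + 968/3 - 704/3) = -1*84 = -84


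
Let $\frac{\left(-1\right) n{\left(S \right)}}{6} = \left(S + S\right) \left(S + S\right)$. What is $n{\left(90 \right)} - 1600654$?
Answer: $-1795054$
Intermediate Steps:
$n{\left(S \right)} = - 24 S^{2}$ ($n{\left(S \right)} = - 6 \left(S + S\right) \left(S + S\right) = - 6 \cdot 2 S 2 S = - 6 \cdot 4 S^{2} = - 24 S^{2}$)
$n{\left(90 \right)} - 1600654 = - 24 \cdot 90^{2} - 1600654 = \left(-24\right) 8100 - 1600654 = -194400 - 1600654 = -1795054$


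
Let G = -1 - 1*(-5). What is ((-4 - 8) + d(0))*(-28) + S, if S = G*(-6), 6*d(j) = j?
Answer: 312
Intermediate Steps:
G = 4 (G = -1 + 5 = 4)
d(j) = j/6
S = -24 (S = 4*(-6) = -24)
((-4 - 8) + d(0))*(-28) + S = ((-4 - 8) + (1/6)*0)*(-28) - 24 = (-12 + 0)*(-28) - 24 = -12*(-28) - 24 = 336 - 24 = 312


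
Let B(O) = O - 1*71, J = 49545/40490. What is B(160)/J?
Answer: 720722/9909 ≈ 72.734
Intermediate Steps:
J = 9909/8098 (J = 49545*(1/40490) = 9909/8098 ≈ 1.2236)
B(O) = -71 + O (B(O) = O - 71 = -71 + O)
B(160)/J = (-71 + 160)/(9909/8098) = 89*(8098/9909) = 720722/9909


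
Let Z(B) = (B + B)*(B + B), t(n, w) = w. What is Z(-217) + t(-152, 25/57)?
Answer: 10736317/57 ≈ 1.8836e+5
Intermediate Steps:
Z(B) = 4*B² (Z(B) = (2*B)*(2*B) = 4*B²)
Z(-217) + t(-152, 25/57) = 4*(-217)² + 25/57 = 4*47089 + 25*(1/57) = 188356 + 25/57 = 10736317/57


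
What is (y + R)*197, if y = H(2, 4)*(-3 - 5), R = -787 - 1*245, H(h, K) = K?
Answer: -209608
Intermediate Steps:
R = -1032 (R = -787 - 245 = -1032)
y = -32 (y = 4*(-3 - 5) = 4*(-8) = -32)
(y + R)*197 = (-32 - 1032)*197 = -1064*197 = -209608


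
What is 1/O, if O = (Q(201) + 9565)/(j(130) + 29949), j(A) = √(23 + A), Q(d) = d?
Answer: 29949/9766 + 3*√17/9766 ≈ 3.0679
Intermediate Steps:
O = 9766/(29949 + 3*√17) (O = (201 + 9565)/(√(23 + 130) + 29949) = 9766/(√153 + 29949) = 9766/(3*√17 + 29949) = 9766/(29949 + 3*√17) ≈ 0.32595)
1/O = 1/(48746989/149490408 - 4883*√17/149490408)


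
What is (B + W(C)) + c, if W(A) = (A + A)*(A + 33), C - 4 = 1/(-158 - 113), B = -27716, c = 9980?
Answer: -1280833260/73441 ≈ -17440.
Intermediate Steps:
C = 1083/271 (C = 4 + 1/(-158 - 113) = 4 + 1/(-271) = 4 - 1/271 = 1083/271 ≈ 3.9963)
W(A) = 2*A*(33 + A) (W(A) = (2*A)*(33 + A) = 2*A*(33 + A))
(B + W(C)) + c = (-27716 + 2*(1083/271)*(33 + 1083/271)) + 9980 = (-27716 + 2*(1083/271)*(10026/271)) + 9980 = (-27716 + 21716316/73441) + 9980 = -2013774440/73441 + 9980 = -1280833260/73441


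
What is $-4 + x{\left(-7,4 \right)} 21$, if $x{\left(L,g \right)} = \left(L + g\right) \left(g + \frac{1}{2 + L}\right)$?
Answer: $- \frac{1217}{5} \approx -243.4$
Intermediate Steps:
$-4 + x{\left(-7,4 \right)} 21 = -4 + \frac{-7 + 4 + 2 \cdot 4^{2} - 7 \cdot 4^{2} + 4 \left(-7\right)^{2} + 2 \left(-7\right) 4}{2 - 7} \cdot 21 = -4 + \frac{-7 + 4 + 2 \cdot 16 - 112 + 4 \cdot 49 - 56}{-5} \cdot 21 = -4 + - \frac{-7 + 4 + 32 - 112 + 196 - 56}{5} \cdot 21 = -4 + \left(- \frac{1}{5}\right) 57 \cdot 21 = -4 - \frac{1197}{5} = - \frac{1217}{5}$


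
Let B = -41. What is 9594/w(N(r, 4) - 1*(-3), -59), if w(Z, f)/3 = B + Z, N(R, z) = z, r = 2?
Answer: -1599/17 ≈ -94.059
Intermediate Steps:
w(Z, f) = -123 + 3*Z (w(Z, f) = 3*(-41 + Z) = -123 + 3*Z)
9594/w(N(r, 4) - 1*(-3), -59) = 9594/(-123 + 3*(4 - 1*(-3))) = 9594/(-123 + 3*(4 + 3)) = 9594/(-123 + 3*7) = 9594/(-123 + 21) = 9594/(-102) = 9594*(-1/102) = -1599/17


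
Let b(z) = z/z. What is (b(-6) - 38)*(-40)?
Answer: 1480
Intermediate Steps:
b(z) = 1
(b(-6) - 38)*(-40) = (1 - 38)*(-40) = -37*(-40) = 1480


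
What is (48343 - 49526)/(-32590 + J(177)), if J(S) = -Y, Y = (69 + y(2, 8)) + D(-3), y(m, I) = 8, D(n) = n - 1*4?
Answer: 1183/32660 ≈ 0.036222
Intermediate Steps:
D(n) = -4 + n (D(n) = n - 4 = -4 + n)
Y = 70 (Y = (69 + 8) + (-4 - 3) = 77 - 7 = 70)
J(S) = -70 (J(S) = -1*70 = -70)
(48343 - 49526)/(-32590 + J(177)) = (48343 - 49526)/(-32590 - 70) = -1183/(-32660) = -1183*(-1/32660) = 1183/32660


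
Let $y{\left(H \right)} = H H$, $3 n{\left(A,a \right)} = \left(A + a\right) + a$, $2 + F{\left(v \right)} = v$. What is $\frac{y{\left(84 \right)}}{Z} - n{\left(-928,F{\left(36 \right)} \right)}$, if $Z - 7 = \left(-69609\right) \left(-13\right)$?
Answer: $\frac{194563952}{678693} \approx 286.67$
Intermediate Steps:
$F{\left(v \right)} = -2 + v$
$n{\left(A,a \right)} = \frac{A}{3} + \frac{2 a}{3}$ ($n{\left(A,a \right)} = \frac{\left(A + a\right) + a}{3} = \frac{A + 2 a}{3} = \frac{A}{3} + \frac{2 a}{3}$)
$Z = 904924$ ($Z = 7 - -904917 = 7 + 904917 = 904924$)
$y{\left(H \right)} = H^{2}$
$\frac{y{\left(84 \right)}}{Z} - n{\left(-928,F{\left(36 \right)} \right)} = \frac{84^{2}}{904924} - \left(\frac{1}{3} \left(-928\right) + \frac{2 \left(-2 + 36\right)}{3}\right) = 7056 \cdot \frac{1}{904924} - \left(- \frac{928}{3} + \frac{2}{3} \cdot 34\right) = \frac{1764}{226231} - \left(- \frac{928}{3} + \frac{68}{3}\right) = \frac{1764}{226231} - - \frac{860}{3} = \frac{1764}{226231} + \frac{860}{3} = \frac{194563952}{678693}$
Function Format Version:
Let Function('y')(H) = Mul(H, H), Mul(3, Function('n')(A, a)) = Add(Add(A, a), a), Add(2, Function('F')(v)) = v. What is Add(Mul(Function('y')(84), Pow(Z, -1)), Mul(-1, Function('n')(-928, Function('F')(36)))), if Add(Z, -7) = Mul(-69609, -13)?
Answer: Rational(194563952, 678693) ≈ 286.67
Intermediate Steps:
Function('F')(v) = Add(-2, v)
Function('n')(A, a) = Add(Mul(Rational(1, 3), A), Mul(Rational(2, 3), a)) (Function('n')(A, a) = Mul(Rational(1, 3), Add(Add(A, a), a)) = Mul(Rational(1, 3), Add(A, Mul(2, a))) = Add(Mul(Rational(1, 3), A), Mul(Rational(2, 3), a)))
Z = 904924 (Z = Add(7, Mul(-69609, -13)) = Add(7, 904917) = 904924)
Function('y')(H) = Pow(H, 2)
Add(Mul(Function('y')(84), Pow(Z, -1)), Mul(-1, Function('n')(-928, Function('F')(36)))) = Add(Mul(Pow(84, 2), Pow(904924, -1)), Mul(-1, Add(Mul(Rational(1, 3), -928), Mul(Rational(2, 3), Add(-2, 36))))) = Add(Mul(7056, Rational(1, 904924)), Mul(-1, Add(Rational(-928, 3), Mul(Rational(2, 3), 34)))) = Add(Rational(1764, 226231), Mul(-1, Add(Rational(-928, 3), Rational(68, 3)))) = Add(Rational(1764, 226231), Mul(-1, Rational(-860, 3))) = Add(Rational(1764, 226231), Rational(860, 3)) = Rational(194563952, 678693)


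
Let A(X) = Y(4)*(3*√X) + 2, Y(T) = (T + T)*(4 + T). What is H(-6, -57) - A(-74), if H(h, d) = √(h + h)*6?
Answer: -2 - 192*I*√74 + 12*I*√3 ≈ -2.0 - 1630.9*I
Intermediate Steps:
H(h, d) = 6*√2*√h (H(h, d) = √(2*h)*6 = (√2*√h)*6 = 6*√2*√h)
Y(T) = 2*T*(4 + T) (Y(T) = (2*T)*(4 + T) = 2*T*(4 + T))
A(X) = 2 + 192*√X (A(X) = (2*4*(4 + 4))*(3*√X) + 2 = (2*4*8)*(3*√X) + 2 = 64*(3*√X) + 2 = 192*√X + 2 = 2 + 192*√X)
H(-6, -57) - A(-74) = 6*√2*√(-6) - (2 + 192*√(-74)) = 6*√2*(I*√6) - (2 + 192*(I*√74)) = 12*I*√3 - (2 + 192*I*√74) = 12*I*√3 + (-2 - 192*I*√74) = -2 - 192*I*√74 + 12*I*√3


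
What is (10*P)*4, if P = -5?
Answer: -200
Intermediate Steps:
(10*P)*4 = (10*(-5))*4 = -50*4 = -200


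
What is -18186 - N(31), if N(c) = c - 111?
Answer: -18106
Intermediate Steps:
N(c) = -111 + c
-18186 - N(31) = -18186 - (-111 + 31) = -18186 - 1*(-80) = -18186 + 80 = -18106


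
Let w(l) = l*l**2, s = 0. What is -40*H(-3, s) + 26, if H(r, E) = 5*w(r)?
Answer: 5426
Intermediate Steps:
w(l) = l**3
H(r, E) = 5*r**3
-40*H(-3, s) + 26 = -200*(-3)**3 + 26 = -200*(-27) + 26 = -40*(-135) + 26 = 5400 + 26 = 5426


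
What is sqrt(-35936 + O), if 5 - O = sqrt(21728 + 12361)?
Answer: sqrt(-35931 - sqrt(34089)) ≈ 190.04*I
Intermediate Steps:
O = 5 - sqrt(34089) (O = 5 - sqrt(21728 + 12361) = 5 - sqrt(34089) ≈ -179.63)
sqrt(-35936 + O) = sqrt(-35936 + (5 - sqrt(34089))) = sqrt(-35931 - sqrt(34089))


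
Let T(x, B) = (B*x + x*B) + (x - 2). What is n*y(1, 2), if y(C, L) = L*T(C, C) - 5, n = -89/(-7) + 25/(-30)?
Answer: -499/14 ≈ -35.643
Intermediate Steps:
T(x, B) = -2 + x + 2*B*x (T(x, B) = (B*x + B*x) + (-2 + x) = 2*B*x + (-2 + x) = -2 + x + 2*B*x)
n = 499/42 (n = -89*(-⅐) + 25*(-1/30) = 89/7 - ⅚ = 499/42 ≈ 11.881)
y(C, L) = -5 + L*(-2 + C + 2*C²) (y(C, L) = L*(-2 + C + 2*C*C) - 5 = L*(-2 + C + 2*C²) - 5 = -5 + L*(-2 + C + 2*C²))
n*y(1, 2) = 499*(-5 + 2*(-2 + 1 + 2*1²))/42 = 499*(-5 + 2*(-2 + 1 + 2*1))/42 = 499*(-5 + 2*(-2 + 1 + 2))/42 = 499*(-5 + 2*1)/42 = 499*(-5 + 2)/42 = (499/42)*(-3) = -499/14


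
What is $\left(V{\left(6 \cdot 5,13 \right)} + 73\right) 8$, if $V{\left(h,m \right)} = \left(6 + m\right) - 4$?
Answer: $704$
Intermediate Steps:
$V{\left(h,m \right)} = 2 + m$
$\left(V{\left(6 \cdot 5,13 \right)} + 73\right) 8 = \left(\left(2 + 13\right) + 73\right) 8 = \left(15 + 73\right) 8 = 88 \cdot 8 = 704$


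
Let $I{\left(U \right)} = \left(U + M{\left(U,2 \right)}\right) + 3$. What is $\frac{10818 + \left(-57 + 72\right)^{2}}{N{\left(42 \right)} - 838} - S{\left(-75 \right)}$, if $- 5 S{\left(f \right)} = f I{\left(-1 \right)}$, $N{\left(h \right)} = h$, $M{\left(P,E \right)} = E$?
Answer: $- \frac{58803}{796} \approx -73.873$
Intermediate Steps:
$I{\left(U \right)} = 5 + U$ ($I{\left(U \right)} = \left(U + 2\right) + 3 = \left(2 + U\right) + 3 = 5 + U$)
$S{\left(f \right)} = - \frac{4 f}{5}$ ($S{\left(f \right)} = - \frac{f \left(5 - 1\right)}{5} = - \frac{f 4}{5} = - \frac{4 f}{5}$)
$\frac{10818 + \left(-57 + 72\right)^{2}}{N{\left(42 \right)} - 838} - S{\left(-75 \right)} = \frac{10818 + \left(-57 + 72\right)^{2}}{42 - 838} - \left(- \frac{4}{5}\right) \left(-75\right) = \frac{10818 + 15^{2}}{-796} - 60 = \left(10818 + 225\right) \left(- \frac{1}{796}\right) - 60 = 11043 \left(- \frac{1}{796}\right) - 60 = - \frac{11043}{796} - 60 = - \frac{58803}{796}$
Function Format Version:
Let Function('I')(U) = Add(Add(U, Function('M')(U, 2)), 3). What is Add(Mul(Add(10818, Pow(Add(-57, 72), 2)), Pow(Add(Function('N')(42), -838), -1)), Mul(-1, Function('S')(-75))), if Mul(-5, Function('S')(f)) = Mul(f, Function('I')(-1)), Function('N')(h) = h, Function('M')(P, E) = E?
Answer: Rational(-58803, 796) ≈ -73.873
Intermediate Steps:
Function('I')(U) = Add(5, U) (Function('I')(U) = Add(Add(U, 2), 3) = Add(Add(2, U), 3) = Add(5, U))
Function('S')(f) = Mul(Rational(-4, 5), f) (Function('S')(f) = Mul(Rational(-1, 5), Mul(f, Add(5, -1))) = Mul(Rational(-1, 5), Mul(f, 4)) = Mul(Rational(-1, 5), Mul(4, f)) = Mul(Rational(-4, 5), f))
Add(Mul(Add(10818, Pow(Add(-57, 72), 2)), Pow(Add(Function('N')(42), -838), -1)), Mul(-1, Function('S')(-75))) = Add(Mul(Add(10818, Pow(Add(-57, 72), 2)), Pow(Add(42, -838), -1)), Mul(-1, Mul(Rational(-4, 5), -75))) = Add(Mul(Add(10818, Pow(15, 2)), Pow(-796, -1)), Mul(-1, 60)) = Add(Mul(Add(10818, 225), Rational(-1, 796)), -60) = Add(Mul(11043, Rational(-1, 796)), -60) = Add(Rational(-11043, 796), -60) = Rational(-58803, 796)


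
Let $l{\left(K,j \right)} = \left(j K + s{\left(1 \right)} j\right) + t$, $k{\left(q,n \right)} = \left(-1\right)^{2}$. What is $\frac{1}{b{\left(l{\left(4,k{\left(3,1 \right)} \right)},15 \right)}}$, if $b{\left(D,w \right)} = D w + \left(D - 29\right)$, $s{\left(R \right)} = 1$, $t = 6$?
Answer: $\frac{1}{147} \approx 0.0068027$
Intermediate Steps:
$k{\left(q,n \right)} = 1$
$l{\left(K,j \right)} = 6 + j + K j$ ($l{\left(K,j \right)} = \left(j K + 1 j\right) + 6 = \left(K j + j\right) + 6 = \left(j + K j\right) + 6 = 6 + j + K j$)
$b{\left(D,w \right)} = -29 + D + D w$ ($b{\left(D,w \right)} = D w + \left(-29 + D\right) = -29 + D + D w$)
$\frac{1}{b{\left(l{\left(4,k{\left(3,1 \right)} \right)},15 \right)}} = \frac{1}{-29 + \left(6 + 1 + 4 \cdot 1\right) + \left(6 + 1 + 4 \cdot 1\right) 15} = \frac{1}{-29 + \left(6 + 1 + 4\right) + \left(6 + 1 + 4\right) 15} = \frac{1}{-29 + 11 + 11 \cdot 15} = \frac{1}{-29 + 11 + 165} = \frac{1}{147}$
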